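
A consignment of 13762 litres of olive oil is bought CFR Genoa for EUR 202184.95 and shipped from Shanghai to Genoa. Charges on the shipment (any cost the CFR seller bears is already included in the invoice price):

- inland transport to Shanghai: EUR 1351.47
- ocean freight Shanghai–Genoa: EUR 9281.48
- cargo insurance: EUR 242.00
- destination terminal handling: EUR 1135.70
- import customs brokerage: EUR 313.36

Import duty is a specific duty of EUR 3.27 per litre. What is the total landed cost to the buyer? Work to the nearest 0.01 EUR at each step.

Total landed cost: EUR 248877.75

CFR: the seller pays costs through ocean freight to the destination port, but not insurance.
Already in the invoice (seller's account under CFR): inland to port, freight — exclude.
CIF value = CFR price + insurance = 202184.95 + 242.00 = 202426.95
Import duty = 13762 × 3.27 = 45001.74
Buyer bears: insurance 242.00 + destination terminal 1135.70 + brokerage 313.36 + duty 45001.74 = 46692.80
Landed cost = invoice 202184.95 + 46692.80 = 248877.75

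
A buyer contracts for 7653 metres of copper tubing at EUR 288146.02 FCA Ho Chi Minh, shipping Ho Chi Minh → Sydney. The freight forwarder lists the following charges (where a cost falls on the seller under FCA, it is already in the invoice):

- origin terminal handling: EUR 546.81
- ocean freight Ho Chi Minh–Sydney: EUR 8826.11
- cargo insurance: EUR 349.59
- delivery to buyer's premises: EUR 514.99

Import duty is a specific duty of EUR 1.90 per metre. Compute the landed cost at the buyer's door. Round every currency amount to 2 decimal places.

FCA: the seller delivers export-cleared goods to the carrier; the buyer bears costs from that point.
CIF value = FCA price + origin terminal + freight + insurance = 288146.02 + 546.81 + 8826.11 + 349.59 = 297868.53
Import duty = 7653 × 1.90 = 14540.70
Buyer bears: origin terminal 546.81 + freight 8826.11 + insurance 349.59 + delivery 514.99 + duty 14540.70 = 24778.20
Landed cost = invoice 288146.02 + 24778.20 = 312924.22

Total landed cost: EUR 312924.22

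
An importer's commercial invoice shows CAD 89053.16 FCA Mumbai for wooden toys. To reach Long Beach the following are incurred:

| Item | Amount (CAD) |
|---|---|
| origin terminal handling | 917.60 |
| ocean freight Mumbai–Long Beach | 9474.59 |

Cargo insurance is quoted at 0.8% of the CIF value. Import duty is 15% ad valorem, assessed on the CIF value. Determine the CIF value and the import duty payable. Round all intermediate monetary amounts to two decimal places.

CIF value: CAD 100247.33; import duty: CAD 15037.10

Let C be the CIF value. C = FCA price + pre-shipment costs + freight + 0.8% × C
C − 0.8% × C = 89053.16 + 917.60 + 9474.59
0.992 × C = 99445.35
C = 99445.35 / 0.992 = 100247.33
Insurance premium = 0.8% × 100247.33 = 801.98
Import duty = 100247.33 × 15% = 15037.10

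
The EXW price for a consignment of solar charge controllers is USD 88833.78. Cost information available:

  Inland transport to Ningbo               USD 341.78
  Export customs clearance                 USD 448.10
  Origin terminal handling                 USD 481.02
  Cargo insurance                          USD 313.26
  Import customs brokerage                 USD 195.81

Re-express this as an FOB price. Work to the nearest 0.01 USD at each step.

Not relevant to the conversion: insurance, brokerage — on the buyer under both terms; not part of either seller's price.
From EXW to FOB, the seller additionally bears: inland to port, export clearance, origin terminal.
FOB price = 88833.78 + 341.78 + 448.10 + 481.02 = 90104.68

FOB price: USD 90104.68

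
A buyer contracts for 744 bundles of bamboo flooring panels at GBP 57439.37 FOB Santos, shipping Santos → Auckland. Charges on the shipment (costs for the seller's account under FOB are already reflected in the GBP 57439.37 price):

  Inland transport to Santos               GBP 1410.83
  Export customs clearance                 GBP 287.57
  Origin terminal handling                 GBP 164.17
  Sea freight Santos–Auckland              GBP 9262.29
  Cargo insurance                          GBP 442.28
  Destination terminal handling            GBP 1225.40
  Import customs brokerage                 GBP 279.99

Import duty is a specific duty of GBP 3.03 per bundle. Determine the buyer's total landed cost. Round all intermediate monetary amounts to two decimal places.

Total landed cost: GBP 70903.65

FOB: the seller bears costs until goods are on board at the origin port; the buyer bears freight, insurance and all costs thereafter.
Already in the invoice (seller's account under FOB): inland to port, export clearance, origin terminal — exclude.
CIF value = FOB price + freight + insurance = 57439.37 + 9262.29 + 442.28 = 67143.94
Import duty = 744 × 3.03 = 2254.32
Buyer bears: freight 9262.29 + insurance 442.28 + destination terminal 1225.40 + brokerage 279.99 + duty 2254.32 = 13464.28
Landed cost = invoice 57439.37 + 13464.28 = 70903.65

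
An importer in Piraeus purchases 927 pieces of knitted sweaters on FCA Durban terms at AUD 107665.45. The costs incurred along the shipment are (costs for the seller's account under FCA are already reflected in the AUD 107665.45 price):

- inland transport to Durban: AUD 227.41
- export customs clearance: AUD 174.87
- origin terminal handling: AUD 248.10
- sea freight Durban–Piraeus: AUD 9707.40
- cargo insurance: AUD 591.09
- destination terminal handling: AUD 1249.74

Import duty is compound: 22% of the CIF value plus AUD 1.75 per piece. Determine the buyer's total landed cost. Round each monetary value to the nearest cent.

FCA: the seller delivers export-cleared goods to the carrier; the buyer bears costs from that point.
Already in the invoice (seller's account under FCA): inland to port, export clearance — exclude.
CIF value = FCA price + origin terminal + freight + insurance = 107665.45 + 248.10 + 9707.40 + 591.09 = 118212.04
Ad valorem component: 118212.04 × 22% = 26006.65
Specific component: 927 × 1.75 = 1622.25
Import duty = 26006.65 + 1622.25 = 27628.90
Buyer bears: origin terminal 248.10 + freight 9707.40 + insurance 591.09 + destination terminal 1249.74 + duty 27628.90 = 39425.23
Landed cost = invoice 107665.45 + 39425.23 = 147090.68

Total landed cost: AUD 147090.68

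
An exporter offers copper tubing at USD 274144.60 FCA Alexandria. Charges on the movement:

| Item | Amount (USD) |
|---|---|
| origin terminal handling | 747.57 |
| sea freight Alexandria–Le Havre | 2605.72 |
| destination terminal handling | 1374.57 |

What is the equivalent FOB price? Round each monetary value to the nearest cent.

Not relevant to the conversion: freight, destination terminal — on the buyer under both terms; not part of either seller's price.
From FCA to FOB, the seller additionally bears: origin terminal.
FOB price = 274144.60 + 747.57 = 274892.17

FOB price: USD 274892.17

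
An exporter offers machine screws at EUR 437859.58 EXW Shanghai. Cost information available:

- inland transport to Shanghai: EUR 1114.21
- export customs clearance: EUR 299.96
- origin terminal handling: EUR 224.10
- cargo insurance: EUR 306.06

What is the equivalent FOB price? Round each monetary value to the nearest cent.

Not relevant to the conversion: insurance — on the buyer under both terms; not part of either seller's price.
From EXW to FOB, the seller additionally bears: inland to port, export clearance, origin terminal.
FOB price = 437859.58 + 1114.21 + 299.96 + 224.10 = 439497.85

FOB price: EUR 439497.85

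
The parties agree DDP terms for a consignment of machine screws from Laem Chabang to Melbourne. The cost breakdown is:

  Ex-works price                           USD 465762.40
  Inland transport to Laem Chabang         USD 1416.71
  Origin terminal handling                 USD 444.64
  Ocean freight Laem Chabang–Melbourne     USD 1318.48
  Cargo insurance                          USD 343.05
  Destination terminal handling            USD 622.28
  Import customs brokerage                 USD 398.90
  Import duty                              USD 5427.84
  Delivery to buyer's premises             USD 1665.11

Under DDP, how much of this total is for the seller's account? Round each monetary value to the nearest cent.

Seller's account: USD 477399.41

DDP: the seller bears all costs including import duty.
Seller's account: goods 465762.40 + inland to port 1416.71 + origin terminal 444.64 + freight 1318.48 + insurance 343.05 + destination terminal 622.28 + brokerage 398.90 + duty 5427.84 + delivery 1665.11 = 477399.41
Buyer's account: 0.00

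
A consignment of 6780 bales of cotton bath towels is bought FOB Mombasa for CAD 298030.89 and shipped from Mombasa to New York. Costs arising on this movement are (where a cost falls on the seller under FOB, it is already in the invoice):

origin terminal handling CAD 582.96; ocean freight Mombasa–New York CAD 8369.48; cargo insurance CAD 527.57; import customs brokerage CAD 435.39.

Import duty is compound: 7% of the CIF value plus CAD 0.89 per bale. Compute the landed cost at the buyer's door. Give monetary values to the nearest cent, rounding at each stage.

FOB: the seller bears costs until goods are on board at the origin port; the buyer bears freight, insurance and all costs thereafter.
Already in the invoice (seller's account under FOB): origin terminal — exclude.
CIF value = FOB price + freight + insurance = 298030.89 + 8369.48 + 527.57 = 306927.94
Ad valorem component: 306927.94 × 7% = 21484.96
Specific component: 6780 × 0.89 = 6034.20
Import duty = 21484.96 + 6034.20 = 27519.16
Buyer bears: freight 8369.48 + insurance 527.57 + brokerage 435.39 + duty 27519.16 = 36851.60
Landed cost = invoice 298030.89 + 36851.60 = 334882.49

Total landed cost: CAD 334882.49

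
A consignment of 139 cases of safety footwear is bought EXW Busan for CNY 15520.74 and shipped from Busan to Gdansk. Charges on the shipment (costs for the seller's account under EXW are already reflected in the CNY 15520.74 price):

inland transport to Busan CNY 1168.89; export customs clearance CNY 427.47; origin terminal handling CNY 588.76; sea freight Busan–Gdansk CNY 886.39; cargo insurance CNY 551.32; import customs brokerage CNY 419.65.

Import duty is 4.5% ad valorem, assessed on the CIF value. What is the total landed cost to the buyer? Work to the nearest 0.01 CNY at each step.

EXW: the seller makes goods available at their premises; the buyer bears all onward costs.
CIF value = EXW price + inland to port + export clearance + origin terminal + freight + insurance = 15520.74 + 1168.89 + 427.47 + 588.76 + 886.39 + 551.32 = 19143.57
Import duty = 19143.57 × 4.5% = 861.46
Buyer bears: inland to port 1168.89 + export clearance 427.47 + origin terminal 588.76 + freight 886.39 + insurance 551.32 + brokerage 419.65 + duty 861.46 = 4903.94
Landed cost = invoice 15520.74 + 4903.94 = 20424.68

Total landed cost: CNY 20424.68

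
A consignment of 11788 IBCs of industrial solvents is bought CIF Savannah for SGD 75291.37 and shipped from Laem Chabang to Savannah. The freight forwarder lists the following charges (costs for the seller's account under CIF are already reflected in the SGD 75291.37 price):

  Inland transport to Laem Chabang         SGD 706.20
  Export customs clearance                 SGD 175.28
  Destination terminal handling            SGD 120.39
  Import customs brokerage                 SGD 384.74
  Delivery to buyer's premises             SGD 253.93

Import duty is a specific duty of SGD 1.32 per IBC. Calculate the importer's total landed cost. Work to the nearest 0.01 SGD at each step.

CIF: the seller pays costs through ocean freight and marine insurance to the destination port.
Already in the invoice (seller's account under CIF): inland to port, export clearance — exclude.
The CIF price already equals the CIF value: 75291.37
Import duty = 11788 × 1.32 = 15560.16
Buyer bears: destination terminal 120.39 + brokerage 384.74 + delivery 253.93 + duty 15560.16 = 16319.22
Landed cost = invoice 75291.37 + 16319.22 = 91610.59

Total landed cost: SGD 91610.59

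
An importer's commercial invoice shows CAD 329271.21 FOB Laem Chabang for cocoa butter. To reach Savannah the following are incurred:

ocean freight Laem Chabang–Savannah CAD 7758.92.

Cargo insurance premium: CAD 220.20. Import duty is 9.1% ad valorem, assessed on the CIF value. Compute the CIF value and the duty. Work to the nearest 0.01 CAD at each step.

CIF value: CAD 337250.33; import duty: CAD 30689.78

CIF = FOB price + freight + insurance
CIF = 329271.21 + 7758.92 + 220.20 = 337250.33
Import duty = 337250.33 × 9.1% = 30689.78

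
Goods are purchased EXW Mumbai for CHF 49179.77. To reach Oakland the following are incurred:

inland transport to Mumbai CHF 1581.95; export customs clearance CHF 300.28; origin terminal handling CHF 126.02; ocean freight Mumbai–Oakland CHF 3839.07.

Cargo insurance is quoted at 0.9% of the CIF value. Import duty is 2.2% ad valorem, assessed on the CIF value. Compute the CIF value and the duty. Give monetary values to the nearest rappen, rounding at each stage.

CIF value: CHF 55526.83; import duty: CHF 1221.59

Let C be the CIF value. C = EXW price + pre-shipment costs + freight + 0.9% × C
C − 0.9% × C = 49179.77 + 1581.95 + 300.28 + 126.02 + 3839.07
0.991 × C = 55027.09
C = 55027.09 / 0.991 = 55526.83
Insurance premium = 0.9% × 55526.83 = 499.74
Import duty = 55526.83 × 2.2% = 1221.59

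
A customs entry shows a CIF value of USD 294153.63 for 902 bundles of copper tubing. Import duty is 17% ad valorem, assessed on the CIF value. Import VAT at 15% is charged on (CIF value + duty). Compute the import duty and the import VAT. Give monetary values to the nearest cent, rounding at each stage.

Import duty = 294153.63 × 17% = 50006.12
VAT base = CIF + duty = 294153.63 + 50006.12 = 344159.75
Import VAT = 344159.75 × 15% = 51623.96

Import duty: USD 50006.12; import VAT: USD 51623.96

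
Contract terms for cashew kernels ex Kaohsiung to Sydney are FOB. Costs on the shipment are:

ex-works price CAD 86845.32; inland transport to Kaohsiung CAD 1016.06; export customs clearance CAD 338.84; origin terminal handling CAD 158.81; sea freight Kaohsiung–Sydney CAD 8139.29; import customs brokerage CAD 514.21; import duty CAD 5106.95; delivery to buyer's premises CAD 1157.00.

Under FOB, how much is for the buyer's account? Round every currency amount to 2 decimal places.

FOB: the seller bears costs until goods are on board at the origin port; the buyer bears freight, insurance and all costs thereafter.
Seller's account: goods 86845.32 + inland to port 1016.06 + export clearance 338.84 + origin terminal 158.81 = 88359.03
Buyer's account: freight 8139.29 + brokerage 514.21 + duty 5106.95 + delivery 1157.00 = 14917.45

Buyer's account: CAD 14917.45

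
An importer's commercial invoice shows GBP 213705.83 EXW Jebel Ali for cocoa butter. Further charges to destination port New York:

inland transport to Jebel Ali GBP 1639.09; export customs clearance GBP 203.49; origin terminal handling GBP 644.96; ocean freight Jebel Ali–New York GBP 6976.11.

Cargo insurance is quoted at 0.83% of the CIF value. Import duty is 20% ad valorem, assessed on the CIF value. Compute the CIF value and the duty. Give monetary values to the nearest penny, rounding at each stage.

Let C be the CIF value. C = EXW price + pre-shipment costs + freight + 0.83% × C
C − 0.83% × C = 213705.83 + 1639.09 + 203.49 + 644.96 + 6976.11
0.9917 × C = 223169.48
C = 223169.48 / 0.9917 = 225037.29
Insurance premium = 0.83% × 225037.29 = 1867.81
Import duty = 225037.29 × 20% = 45007.46

CIF value: GBP 225037.29; import duty: GBP 45007.46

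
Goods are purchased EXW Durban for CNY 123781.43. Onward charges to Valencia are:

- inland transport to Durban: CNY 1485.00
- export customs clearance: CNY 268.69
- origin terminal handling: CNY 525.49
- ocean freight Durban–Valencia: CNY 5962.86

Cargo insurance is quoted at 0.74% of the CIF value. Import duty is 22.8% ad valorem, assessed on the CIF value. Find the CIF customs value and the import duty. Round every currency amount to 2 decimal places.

Let C be the CIF value. C = EXW price + pre-shipment costs + freight + 0.74% × C
C − 0.74% × C = 123781.43 + 1485.00 + 268.69 + 525.49 + 5962.86
0.9926 × C = 132023.47
C = 132023.47 / 0.9926 = 133007.73
Insurance premium = 0.74% × 133007.73 = 984.26
Import duty = 133007.73 × 22.8% = 30325.76

CIF value: CNY 133007.73; import duty: CNY 30325.76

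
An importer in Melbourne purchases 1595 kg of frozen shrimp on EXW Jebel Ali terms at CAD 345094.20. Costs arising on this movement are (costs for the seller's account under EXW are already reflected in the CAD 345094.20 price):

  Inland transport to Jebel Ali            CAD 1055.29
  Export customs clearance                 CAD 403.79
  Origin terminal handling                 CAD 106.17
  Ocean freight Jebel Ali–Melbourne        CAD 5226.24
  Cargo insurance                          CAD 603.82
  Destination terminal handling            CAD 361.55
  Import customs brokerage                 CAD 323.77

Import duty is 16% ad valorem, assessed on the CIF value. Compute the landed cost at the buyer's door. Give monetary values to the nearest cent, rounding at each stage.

Total landed cost: CAD 409573.15

EXW: the seller makes goods available at their premises; the buyer bears all onward costs.
CIF value = EXW price + inland to port + export clearance + origin terminal + freight + insurance = 345094.20 + 1055.29 + 403.79 + 106.17 + 5226.24 + 603.82 = 352489.51
Import duty = 352489.51 × 16% = 56398.32
Buyer bears: inland to port 1055.29 + export clearance 403.79 + origin terminal 106.17 + freight 5226.24 + insurance 603.82 + destination terminal 361.55 + brokerage 323.77 + duty 56398.32 = 64478.95
Landed cost = invoice 345094.20 + 64478.95 = 409573.15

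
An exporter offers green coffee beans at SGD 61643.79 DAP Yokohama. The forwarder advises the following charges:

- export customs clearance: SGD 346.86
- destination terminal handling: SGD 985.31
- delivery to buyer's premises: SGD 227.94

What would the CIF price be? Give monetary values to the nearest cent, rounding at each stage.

Not relevant to the conversion: export clearance — on the seller under both DAP and CIF; already in the DAP price and stays in the CIF price.
From DAP to CIF, the seller no longer bears: destination terminal, delivery.
CIF price = 61643.79 − 985.31 − 227.94 = 60430.54

CIF price: SGD 60430.54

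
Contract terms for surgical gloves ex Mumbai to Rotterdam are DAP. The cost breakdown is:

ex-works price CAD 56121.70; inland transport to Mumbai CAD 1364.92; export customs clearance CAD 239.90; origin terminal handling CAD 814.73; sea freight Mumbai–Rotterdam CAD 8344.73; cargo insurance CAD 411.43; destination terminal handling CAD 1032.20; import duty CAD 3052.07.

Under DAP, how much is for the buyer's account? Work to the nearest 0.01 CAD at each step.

DAP: the seller bears all costs to the named destination except import duty and clearance.
Seller's account: goods 56121.70 + inland to port 1364.92 + export clearance 239.90 + origin terminal 814.73 + freight 8344.73 + insurance 411.43 + destination terminal 1032.20 = 68329.61
Buyer's account: duty 3052.07 = 3052.07

Buyer's account: CAD 3052.07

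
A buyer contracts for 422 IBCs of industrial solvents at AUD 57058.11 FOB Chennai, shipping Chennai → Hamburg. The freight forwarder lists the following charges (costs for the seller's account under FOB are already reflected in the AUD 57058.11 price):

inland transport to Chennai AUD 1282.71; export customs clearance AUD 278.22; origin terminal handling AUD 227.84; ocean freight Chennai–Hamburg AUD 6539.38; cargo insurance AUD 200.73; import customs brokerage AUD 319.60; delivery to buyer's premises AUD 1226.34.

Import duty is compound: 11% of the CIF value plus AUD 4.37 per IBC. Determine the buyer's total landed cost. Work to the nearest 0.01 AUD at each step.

Total landed cost: AUD 74206.10

FOB: the seller bears costs until goods are on board at the origin port; the buyer bears freight, insurance and all costs thereafter.
Already in the invoice (seller's account under FOB): inland to port, export clearance, origin terminal — exclude.
CIF value = FOB price + freight + insurance = 57058.11 + 6539.38 + 200.73 = 63798.22
Ad valorem component: 63798.22 × 11% = 7017.80
Specific component: 422 × 4.37 = 1844.14
Import duty = 7017.80 + 1844.14 = 8861.94
Buyer bears: freight 6539.38 + insurance 200.73 + brokerage 319.60 + delivery 1226.34 + duty 8861.94 = 17147.99
Landed cost = invoice 57058.11 + 17147.99 = 74206.10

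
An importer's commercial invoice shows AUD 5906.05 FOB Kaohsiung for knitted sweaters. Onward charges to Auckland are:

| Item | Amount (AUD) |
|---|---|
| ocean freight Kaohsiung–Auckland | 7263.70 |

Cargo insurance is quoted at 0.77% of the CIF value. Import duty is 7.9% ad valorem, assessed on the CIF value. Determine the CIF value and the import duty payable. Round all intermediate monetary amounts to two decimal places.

Let C be the CIF value. C = FOB price + freight + 0.77% × C
C − 0.77% × C = 5906.05 + 7263.70
0.9923 × C = 13169.75
C = 13169.75 / 0.9923 = 13271.94
Insurance premium = 0.77% × 13271.94 = 102.19
Import duty = 13271.94 × 7.9% = 1048.48

CIF value: AUD 13271.94; import duty: AUD 1048.48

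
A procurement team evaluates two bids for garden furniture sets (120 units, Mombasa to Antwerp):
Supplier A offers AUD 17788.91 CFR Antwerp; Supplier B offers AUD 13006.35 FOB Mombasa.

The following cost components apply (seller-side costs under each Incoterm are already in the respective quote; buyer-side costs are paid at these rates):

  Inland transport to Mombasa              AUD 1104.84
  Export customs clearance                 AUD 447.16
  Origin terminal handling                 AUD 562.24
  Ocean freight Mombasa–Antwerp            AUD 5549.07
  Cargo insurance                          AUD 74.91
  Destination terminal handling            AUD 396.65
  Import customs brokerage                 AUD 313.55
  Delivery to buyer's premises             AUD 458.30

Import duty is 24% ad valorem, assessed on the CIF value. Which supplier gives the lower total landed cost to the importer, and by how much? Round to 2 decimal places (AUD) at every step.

Supplier A is cheaper by AUD 950.47

Supplier A (CFR):
CIF value = CFR price + insurance = 17788.91 + 74.91 = 17863.82
Import duty = 17863.82 × 24% = 4287.32
Buyer bears (A): 74.91 + 396.65 + 313.55 + 458.30 = 1243.41
Landed cost (A) = invoice 17788.91 + 1243.41 + duty 4287.32 = 23319.64
Supplier B (FOB):
CIF value = FOB price + freight + insurance = 13006.35 + 5549.07 + 74.91 = 18630.33
Import duty = 18630.33 × 24% = 4471.28
Buyer bears (B): 5549.07 + 74.91 + 396.65 + 313.55 + 458.30 = 6792.48
Landed cost (B) = invoice 13006.35 + 6792.48 + duty 4471.28 = 24270.11
Difference = |23319.64 − 24270.11| = 950.47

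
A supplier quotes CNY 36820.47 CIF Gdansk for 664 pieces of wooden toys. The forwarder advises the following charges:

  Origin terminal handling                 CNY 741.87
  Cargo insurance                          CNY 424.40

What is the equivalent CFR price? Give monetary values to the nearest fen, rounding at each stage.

CFR price: CNY 36396.07

Not relevant to the conversion: origin terminal — on the seller under both CIF and CFR; already in the CIF price and stays in the CFR price.
From CIF to CFR, the seller no longer bears: insurance.
CFR price = 36820.47 − 424.40 = 36396.07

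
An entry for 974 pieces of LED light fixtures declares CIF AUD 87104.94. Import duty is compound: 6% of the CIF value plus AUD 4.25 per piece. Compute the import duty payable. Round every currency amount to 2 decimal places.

Import duty: AUD 9365.80

Ad valorem component: 87104.94 × 6% = 5226.30
Specific component: 974 × 4.25 = 4139.50
Import duty = 5226.30 + 4139.50 = 9365.80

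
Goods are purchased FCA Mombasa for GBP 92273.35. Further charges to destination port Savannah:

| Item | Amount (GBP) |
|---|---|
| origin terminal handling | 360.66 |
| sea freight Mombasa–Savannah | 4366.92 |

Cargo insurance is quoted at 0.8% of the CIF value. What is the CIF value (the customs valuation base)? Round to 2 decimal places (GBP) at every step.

Let C be the CIF value. C = FCA price + pre-shipment costs + freight + 0.8% × C
C − 0.8% × C = 92273.35 + 360.66 + 4366.92
0.992 × C = 97000.93
C = 97000.93 / 0.992 = 97783.20
Insurance premium = 0.8% × 97783.20 = 782.27

CIF value: GBP 97783.20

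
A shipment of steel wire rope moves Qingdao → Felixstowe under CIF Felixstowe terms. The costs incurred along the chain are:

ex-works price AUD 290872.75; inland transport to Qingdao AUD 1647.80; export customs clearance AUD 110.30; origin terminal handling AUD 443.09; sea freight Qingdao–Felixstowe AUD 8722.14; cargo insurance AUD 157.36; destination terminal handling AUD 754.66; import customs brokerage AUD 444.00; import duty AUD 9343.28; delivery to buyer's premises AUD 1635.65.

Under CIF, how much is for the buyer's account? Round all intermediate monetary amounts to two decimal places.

Buyer's account: AUD 12177.59

CIF: the seller pays costs through ocean freight and marine insurance to the destination port.
Seller's account: goods 290872.75 + inland to port 1647.80 + export clearance 110.30 + origin terminal 443.09 + freight 8722.14 + insurance 157.36 = 301953.44
Buyer's account: destination terminal 754.66 + brokerage 444.00 + duty 9343.28 + delivery 1635.65 = 12177.59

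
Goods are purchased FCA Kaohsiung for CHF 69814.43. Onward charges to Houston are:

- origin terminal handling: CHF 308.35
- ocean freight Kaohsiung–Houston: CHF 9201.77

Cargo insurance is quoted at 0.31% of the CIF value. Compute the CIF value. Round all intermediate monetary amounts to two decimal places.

CIF value: CHF 79571.22

Let C be the CIF value. C = FCA price + pre-shipment costs + freight + 0.31% × C
C − 0.31% × C = 69814.43 + 308.35 + 9201.77
0.9969 × C = 79324.55
C = 79324.55 / 0.9969 = 79571.22
Insurance premium = 0.31% × 79571.22 = 246.67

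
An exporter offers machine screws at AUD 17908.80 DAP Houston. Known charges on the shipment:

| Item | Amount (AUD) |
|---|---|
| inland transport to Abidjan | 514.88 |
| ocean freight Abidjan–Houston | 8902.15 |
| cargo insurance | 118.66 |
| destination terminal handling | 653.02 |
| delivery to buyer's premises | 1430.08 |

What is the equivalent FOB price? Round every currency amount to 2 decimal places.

Not relevant to the conversion: inland to port — on the seller under both DAP and FOB; already in the DAP price and stays in the FOB price.
From DAP to FOB, the seller no longer bears: freight, insurance, destination terminal, delivery.
FOB price = 17908.80 − 8902.15 − 118.66 − 653.02 − 1430.08 = 6804.89

FOB price: AUD 6804.89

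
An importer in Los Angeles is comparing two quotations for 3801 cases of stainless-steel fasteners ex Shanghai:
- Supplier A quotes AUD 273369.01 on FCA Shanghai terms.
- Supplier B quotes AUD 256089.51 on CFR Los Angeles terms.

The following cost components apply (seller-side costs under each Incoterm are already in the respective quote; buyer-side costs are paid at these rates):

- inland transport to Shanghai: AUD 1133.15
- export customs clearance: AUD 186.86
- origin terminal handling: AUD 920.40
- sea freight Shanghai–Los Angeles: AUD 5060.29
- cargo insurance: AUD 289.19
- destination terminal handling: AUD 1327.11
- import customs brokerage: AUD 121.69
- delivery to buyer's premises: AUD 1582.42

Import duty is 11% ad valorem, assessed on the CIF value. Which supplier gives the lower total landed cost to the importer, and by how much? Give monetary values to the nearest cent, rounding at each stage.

Supplier A (FCA):
CIF value = FCA price + origin terminal + freight + insurance = 273369.01 + 920.40 + 5060.29 + 289.19 = 279638.89
Import duty = 279638.89 × 11% = 30760.28
Buyer bears (A): 920.40 + 5060.29 + 289.19 + 1327.11 + 121.69 + 1582.42 = 9301.10
Landed cost (A) = invoice 273369.01 + 9301.10 + duty 30760.28 = 313430.39
Supplier B (CFR):
CIF value = CFR price + insurance = 256089.51 + 289.19 = 256378.70
Import duty = 256378.70 × 11% = 28201.66
Buyer bears (B): 289.19 + 1327.11 + 121.69 + 1582.42 = 3320.41
Landed cost (B) = invoice 256089.51 + 3320.41 + duty 28201.66 = 287611.58
Difference = |313430.39 − 287611.58| = 25818.81

Supplier B is cheaper by AUD 25818.81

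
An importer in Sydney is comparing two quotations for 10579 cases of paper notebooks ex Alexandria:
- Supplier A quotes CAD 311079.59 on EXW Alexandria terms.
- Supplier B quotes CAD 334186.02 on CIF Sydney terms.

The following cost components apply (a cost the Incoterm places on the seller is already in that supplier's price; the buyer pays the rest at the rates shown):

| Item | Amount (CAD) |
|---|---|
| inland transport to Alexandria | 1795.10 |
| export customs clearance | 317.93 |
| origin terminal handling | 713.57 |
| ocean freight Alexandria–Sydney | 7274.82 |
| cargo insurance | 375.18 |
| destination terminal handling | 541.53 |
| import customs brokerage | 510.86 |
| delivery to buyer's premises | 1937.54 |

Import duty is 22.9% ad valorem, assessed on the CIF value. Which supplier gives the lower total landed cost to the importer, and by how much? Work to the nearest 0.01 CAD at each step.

Supplier A is cheaper by CAD 15522.06

Supplier A (EXW):
CIF value = EXW price + inland to port + export clearance + origin terminal + freight + insurance = 311079.59 + 1795.10 + 317.93 + 713.57 + 7274.82 + 375.18 = 321556.19
Import duty = 321556.19 × 22.9% = 73636.37
Buyer bears (A): 1795.10 + 317.93 + 713.57 + 7274.82 + 375.18 + 541.53 + 510.86 + 1937.54 = 13466.53
Landed cost (A) = invoice 311079.59 + 13466.53 + duty 73636.37 = 398182.49
Supplier B (CIF):
The CIF price already equals the CIF value: 334186.02
Import duty = 334186.02 × 22.9% = 76528.60
Buyer bears (B): 541.53 + 510.86 + 1937.54 = 2989.93
Landed cost (B) = invoice 334186.02 + 2989.93 + duty 76528.60 = 413704.55
Difference = |398182.49 − 413704.55| = 15522.06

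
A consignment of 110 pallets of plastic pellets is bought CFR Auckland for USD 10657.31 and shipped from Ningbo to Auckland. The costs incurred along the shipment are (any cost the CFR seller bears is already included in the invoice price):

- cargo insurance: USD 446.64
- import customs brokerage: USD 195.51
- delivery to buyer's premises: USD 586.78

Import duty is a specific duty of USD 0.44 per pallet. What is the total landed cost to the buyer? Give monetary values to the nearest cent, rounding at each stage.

Total landed cost: USD 11934.64

CFR: the seller pays costs through ocean freight to the destination port, but not insurance.
CIF value = CFR price + insurance = 10657.31 + 446.64 = 11103.95
Import duty = 110 × 0.44 = 48.40
Buyer bears: insurance 446.64 + brokerage 195.51 + delivery 586.78 + duty 48.40 = 1277.33
Landed cost = invoice 10657.31 + 1277.33 = 11934.64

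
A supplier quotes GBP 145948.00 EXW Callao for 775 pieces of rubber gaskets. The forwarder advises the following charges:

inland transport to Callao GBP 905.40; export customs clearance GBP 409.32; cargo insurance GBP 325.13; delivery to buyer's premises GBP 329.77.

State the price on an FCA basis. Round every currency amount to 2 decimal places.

Not relevant to the conversion: insurance, delivery — on the buyer under both terms; not part of either seller's price.
From EXW to FCA, the seller additionally bears: inland to port, export clearance.
FCA price = 145948.00 + 905.40 + 409.32 = 147262.72

FCA price: GBP 147262.72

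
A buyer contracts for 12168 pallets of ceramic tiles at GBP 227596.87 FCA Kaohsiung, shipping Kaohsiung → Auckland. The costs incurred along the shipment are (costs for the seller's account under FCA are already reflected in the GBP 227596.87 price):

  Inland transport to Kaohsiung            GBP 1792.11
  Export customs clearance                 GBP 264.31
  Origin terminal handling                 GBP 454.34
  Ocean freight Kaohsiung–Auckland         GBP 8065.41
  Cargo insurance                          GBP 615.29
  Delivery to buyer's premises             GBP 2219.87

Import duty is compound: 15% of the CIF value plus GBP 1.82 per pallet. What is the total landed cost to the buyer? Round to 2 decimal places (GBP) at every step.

Total landed cost: GBP 296607.33

FCA: the seller delivers export-cleared goods to the carrier; the buyer bears costs from that point.
Already in the invoice (seller's account under FCA): inland to port, export clearance — exclude.
CIF value = FCA price + origin terminal + freight + insurance = 227596.87 + 454.34 + 8065.41 + 615.29 = 236731.91
Ad valorem component: 236731.91 × 15% = 35509.79
Specific component: 12168 × 1.82 = 22145.76
Import duty = 35509.79 + 22145.76 = 57655.55
Buyer bears: origin terminal 454.34 + freight 8065.41 + insurance 615.29 + delivery 2219.87 + duty 57655.55 = 69010.46
Landed cost = invoice 227596.87 + 69010.46 = 296607.33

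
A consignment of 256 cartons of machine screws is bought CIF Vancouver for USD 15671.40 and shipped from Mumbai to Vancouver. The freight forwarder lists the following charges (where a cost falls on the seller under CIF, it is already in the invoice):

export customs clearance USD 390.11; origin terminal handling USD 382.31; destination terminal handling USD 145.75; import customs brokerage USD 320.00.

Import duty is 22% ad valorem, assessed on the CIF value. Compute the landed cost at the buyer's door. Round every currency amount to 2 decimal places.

Total landed cost: USD 19584.86

CIF: the seller pays costs through ocean freight and marine insurance to the destination port.
Already in the invoice (seller's account under CIF): export clearance, origin terminal — exclude.
The CIF price already equals the CIF value: 15671.40
Import duty = 15671.40 × 22% = 3447.71
Buyer bears: destination terminal 145.75 + brokerage 320.00 + duty 3447.71 = 3913.46
Landed cost = invoice 15671.40 + 3913.46 = 19584.86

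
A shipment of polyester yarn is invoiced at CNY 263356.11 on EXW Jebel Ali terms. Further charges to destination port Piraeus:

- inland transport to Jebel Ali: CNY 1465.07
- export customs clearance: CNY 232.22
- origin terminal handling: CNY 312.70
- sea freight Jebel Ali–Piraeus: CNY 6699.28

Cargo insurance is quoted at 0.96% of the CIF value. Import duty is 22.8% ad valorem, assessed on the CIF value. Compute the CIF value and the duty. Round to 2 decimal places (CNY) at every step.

Let C be the CIF value. C = EXW price + pre-shipment costs + freight + 0.96% × C
C − 0.96% × C = 263356.11 + 1465.07 + 232.22 + 312.70 + 6699.28
0.9904 × C = 272065.38
C = 272065.38 / 0.9904 = 274702.52
Insurance premium = 0.96% × 274702.52 = 2637.14
Import duty = 274702.52 × 22.8% = 62632.17

CIF value: CNY 274702.52; import duty: CNY 62632.17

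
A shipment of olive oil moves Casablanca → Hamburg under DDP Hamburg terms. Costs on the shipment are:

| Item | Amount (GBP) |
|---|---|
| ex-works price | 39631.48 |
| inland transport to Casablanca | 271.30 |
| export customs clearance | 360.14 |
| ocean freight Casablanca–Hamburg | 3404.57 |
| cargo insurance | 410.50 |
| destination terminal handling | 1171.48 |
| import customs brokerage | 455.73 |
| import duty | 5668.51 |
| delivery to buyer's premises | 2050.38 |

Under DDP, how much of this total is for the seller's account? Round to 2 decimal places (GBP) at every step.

DDP: the seller bears all costs including import duty.
Seller's account: goods 39631.48 + inland to port 271.30 + export clearance 360.14 + freight 3404.57 + insurance 410.50 + destination terminal 1171.48 + brokerage 455.73 + duty 5668.51 + delivery 2050.38 = 53424.09
Buyer's account: 0.00

Seller's account: GBP 53424.09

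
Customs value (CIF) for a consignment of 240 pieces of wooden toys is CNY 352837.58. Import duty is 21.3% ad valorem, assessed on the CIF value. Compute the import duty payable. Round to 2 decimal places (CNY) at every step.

Import duty = 352837.58 × 21.3% = 75154.40

Import duty: CNY 75154.40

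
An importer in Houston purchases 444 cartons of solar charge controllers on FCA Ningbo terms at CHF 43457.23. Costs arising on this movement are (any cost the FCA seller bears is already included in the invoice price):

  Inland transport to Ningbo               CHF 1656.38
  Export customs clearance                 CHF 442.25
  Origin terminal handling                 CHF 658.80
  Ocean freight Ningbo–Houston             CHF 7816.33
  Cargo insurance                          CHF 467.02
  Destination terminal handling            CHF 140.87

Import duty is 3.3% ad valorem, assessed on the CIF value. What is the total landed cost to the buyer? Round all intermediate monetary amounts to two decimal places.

FCA: the seller delivers export-cleared goods to the carrier; the buyer bears costs from that point.
Already in the invoice (seller's account under FCA): inland to port, export clearance — exclude.
CIF value = FCA price + origin terminal + freight + insurance = 43457.23 + 658.80 + 7816.33 + 467.02 = 52399.38
Import duty = 52399.38 × 3.3% = 1729.18
Buyer bears: origin terminal 658.80 + freight 7816.33 + insurance 467.02 + destination terminal 140.87 + duty 1729.18 = 10812.20
Landed cost = invoice 43457.23 + 10812.20 = 54269.43

Total landed cost: CHF 54269.43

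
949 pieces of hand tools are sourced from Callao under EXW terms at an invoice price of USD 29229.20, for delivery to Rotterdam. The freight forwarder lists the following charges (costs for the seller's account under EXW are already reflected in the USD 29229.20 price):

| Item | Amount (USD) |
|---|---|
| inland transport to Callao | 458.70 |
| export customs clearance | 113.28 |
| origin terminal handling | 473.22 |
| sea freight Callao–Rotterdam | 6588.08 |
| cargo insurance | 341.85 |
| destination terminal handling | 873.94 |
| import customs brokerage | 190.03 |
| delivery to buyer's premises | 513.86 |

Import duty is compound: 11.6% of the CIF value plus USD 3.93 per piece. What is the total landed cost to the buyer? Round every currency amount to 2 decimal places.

EXW: the seller makes goods available at their premises; the buyer bears all onward costs.
CIF value = EXW price + inland to port + export clearance + origin terminal + freight + insurance = 29229.20 + 458.70 + 113.28 + 473.22 + 6588.08 + 341.85 = 37204.33
Ad valorem component: 37204.33 × 11.6% = 4315.70
Specific component: 949 × 3.93 = 3729.57
Import duty = 4315.70 + 3729.57 = 8045.27
Buyer bears: inland to port 458.70 + export clearance 113.28 + origin terminal 473.22 + freight 6588.08 + insurance 341.85 + destination terminal 873.94 + brokerage 190.03 + delivery 513.86 + duty 8045.27 = 17598.23
Landed cost = invoice 29229.20 + 17598.23 = 46827.43

Total landed cost: USD 46827.43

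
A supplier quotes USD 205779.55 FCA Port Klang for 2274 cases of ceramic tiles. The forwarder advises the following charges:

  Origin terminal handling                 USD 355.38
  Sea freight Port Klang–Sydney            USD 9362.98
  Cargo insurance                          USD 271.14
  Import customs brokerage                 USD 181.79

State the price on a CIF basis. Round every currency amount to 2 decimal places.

CIF price: USD 215769.05

Not relevant to the conversion: brokerage — on the buyer under both terms; not part of either seller's price.
From FCA to CIF, the seller additionally bears: origin terminal, freight, insurance.
CIF price = 205779.55 + 355.38 + 9362.98 + 271.14 = 215769.05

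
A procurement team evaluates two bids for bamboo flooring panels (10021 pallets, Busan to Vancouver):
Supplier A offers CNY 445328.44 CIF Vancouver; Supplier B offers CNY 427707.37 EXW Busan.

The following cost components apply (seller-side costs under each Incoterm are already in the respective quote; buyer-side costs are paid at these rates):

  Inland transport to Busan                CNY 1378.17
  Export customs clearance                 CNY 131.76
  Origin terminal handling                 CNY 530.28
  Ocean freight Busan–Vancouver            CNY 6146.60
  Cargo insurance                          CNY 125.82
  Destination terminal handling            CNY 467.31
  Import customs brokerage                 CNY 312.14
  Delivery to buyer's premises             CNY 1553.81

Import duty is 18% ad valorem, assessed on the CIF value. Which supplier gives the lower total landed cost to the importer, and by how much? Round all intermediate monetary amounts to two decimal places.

Supplier A (CIF):
The CIF price already equals the CIF value: 445328.44
Import duty = 445328.44 × 18% = 80159.12
Buyer bears (A): 467.31 + 312.14 + 1553.81 = 2333.26
Landed cost (A) = invoice 445328.44 + 2333.26 + duty 80159.12 = 527820.82
Supplier B (EXW):
CIF value = EXW price + inland to port + export clearance + origin terminal + freight + insurance = 427707.37 + 1378.17 + 131.76 + 530.28 + 6146.60 + 125.82 = 436020.00
Import duty = 436020.00 × 18% = 78483.60
Buyer bears (B): 1378.17 + 131.76 + 530.28 + 6146.60 + 125.82 + 467.31 + 312.14 + 1553.81 = 10645.89
Landed cost (B) = invoice 427707.37 + 10645.89 + duty 78483.60 = 516836.86
Difference = |527820.82 − 516836.86| = 10983.96

Supplier B is cheaper by CNY 10983.96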